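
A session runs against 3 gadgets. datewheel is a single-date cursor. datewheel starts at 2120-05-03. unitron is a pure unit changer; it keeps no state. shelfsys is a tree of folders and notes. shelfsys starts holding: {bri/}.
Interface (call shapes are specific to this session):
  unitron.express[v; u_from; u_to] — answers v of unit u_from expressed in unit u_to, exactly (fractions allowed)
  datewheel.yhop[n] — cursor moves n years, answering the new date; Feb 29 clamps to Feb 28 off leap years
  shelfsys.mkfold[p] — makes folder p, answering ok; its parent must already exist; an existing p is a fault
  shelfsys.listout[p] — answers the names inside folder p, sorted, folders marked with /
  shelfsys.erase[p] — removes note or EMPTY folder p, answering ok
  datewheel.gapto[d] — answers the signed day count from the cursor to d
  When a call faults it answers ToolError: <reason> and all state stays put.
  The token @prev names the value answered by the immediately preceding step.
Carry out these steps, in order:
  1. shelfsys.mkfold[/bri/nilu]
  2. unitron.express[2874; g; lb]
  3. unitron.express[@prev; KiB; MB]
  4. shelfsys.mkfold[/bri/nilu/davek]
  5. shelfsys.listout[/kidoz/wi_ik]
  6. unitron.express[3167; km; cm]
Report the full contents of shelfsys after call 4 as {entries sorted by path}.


Answer: {bri/, bri/nilu/, bri/nilu/davek/}

Derivation:
→ mkfold(p→/bri/nilu)
← ok
→ express(v→2874, u_from→g, u_to→lb)
← 287400000/45359237
→ express(v→@prev, u_from→KiB, u_to→MB)
← 1471488/226796185
→ mkfold(p→/bri/nilu/davek)
← ok
→ listout(p→/kidoz/wi_ik)
← ToolError: not found
→ express(v→3167, u_from→km, u_to→cm)
← 316700000


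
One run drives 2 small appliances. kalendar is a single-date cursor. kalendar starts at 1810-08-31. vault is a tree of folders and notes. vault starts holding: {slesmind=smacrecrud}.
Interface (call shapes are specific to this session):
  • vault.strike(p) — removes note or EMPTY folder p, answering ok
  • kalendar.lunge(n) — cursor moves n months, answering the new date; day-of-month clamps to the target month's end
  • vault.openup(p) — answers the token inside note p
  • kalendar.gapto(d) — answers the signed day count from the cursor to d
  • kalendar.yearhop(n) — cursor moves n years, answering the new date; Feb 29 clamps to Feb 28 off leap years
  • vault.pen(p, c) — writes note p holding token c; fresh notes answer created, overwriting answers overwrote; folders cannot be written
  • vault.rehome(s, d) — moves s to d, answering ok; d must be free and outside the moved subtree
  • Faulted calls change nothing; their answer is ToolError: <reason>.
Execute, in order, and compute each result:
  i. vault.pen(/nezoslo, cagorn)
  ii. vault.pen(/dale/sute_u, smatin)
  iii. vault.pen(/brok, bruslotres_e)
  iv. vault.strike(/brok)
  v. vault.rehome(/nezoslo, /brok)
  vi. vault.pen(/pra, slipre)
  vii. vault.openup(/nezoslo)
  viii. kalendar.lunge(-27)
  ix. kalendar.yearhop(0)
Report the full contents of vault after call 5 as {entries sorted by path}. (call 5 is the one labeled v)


Answer: {brok=cagorn, slesmind=smacrecrud}

Derivation:
// 1. vault.pen(p='/nezoslo', c='cagorn') : created
// 2. vault.pen(p='/dale/sute_u', c='smatin') : ToolError: no parent
// 3. vault.pen(p='/brok', c='bruslotres_e') : created
// 4. vault.strike(p='/brok') : ok
// 5. vault.rehome(s='/nezoslo', d='/brok') : ok
// 6. vault.pen(p='/pra', c='slipre') : created
// 7. vault.openup(p='/nezoslo') : ToolError: not found
// 8. kalendar.lunge(n='-27') : 1808-05-31
// 9. kalendar.yearhop(n='0') : 1808-05-31


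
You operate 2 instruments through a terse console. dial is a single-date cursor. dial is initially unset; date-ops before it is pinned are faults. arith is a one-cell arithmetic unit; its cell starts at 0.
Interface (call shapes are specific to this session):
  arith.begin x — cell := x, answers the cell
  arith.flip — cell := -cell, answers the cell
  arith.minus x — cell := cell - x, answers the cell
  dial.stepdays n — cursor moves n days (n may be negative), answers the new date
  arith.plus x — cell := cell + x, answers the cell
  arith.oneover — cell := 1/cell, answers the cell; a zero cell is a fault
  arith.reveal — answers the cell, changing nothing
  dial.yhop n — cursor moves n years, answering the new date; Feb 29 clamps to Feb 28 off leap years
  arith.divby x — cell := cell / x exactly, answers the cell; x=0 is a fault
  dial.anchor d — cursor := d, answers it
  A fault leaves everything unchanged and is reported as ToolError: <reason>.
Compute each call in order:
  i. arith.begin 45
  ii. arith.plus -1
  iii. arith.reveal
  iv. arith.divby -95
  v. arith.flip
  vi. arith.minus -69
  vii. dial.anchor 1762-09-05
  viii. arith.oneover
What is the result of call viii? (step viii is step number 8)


~$ arith.begin 45
  45
~$ arith.plus -1
  44
~$ arith.reveal
  44
~$ arith.divby -95
  -44/95
~$ arith.flip
  44/95
~$ arith.minus -69
  6599/95
~$ dial.anchor 1762-09-05
  1762-09-05
~$ arith.oneover
  95/6599

Answer: 95/6599


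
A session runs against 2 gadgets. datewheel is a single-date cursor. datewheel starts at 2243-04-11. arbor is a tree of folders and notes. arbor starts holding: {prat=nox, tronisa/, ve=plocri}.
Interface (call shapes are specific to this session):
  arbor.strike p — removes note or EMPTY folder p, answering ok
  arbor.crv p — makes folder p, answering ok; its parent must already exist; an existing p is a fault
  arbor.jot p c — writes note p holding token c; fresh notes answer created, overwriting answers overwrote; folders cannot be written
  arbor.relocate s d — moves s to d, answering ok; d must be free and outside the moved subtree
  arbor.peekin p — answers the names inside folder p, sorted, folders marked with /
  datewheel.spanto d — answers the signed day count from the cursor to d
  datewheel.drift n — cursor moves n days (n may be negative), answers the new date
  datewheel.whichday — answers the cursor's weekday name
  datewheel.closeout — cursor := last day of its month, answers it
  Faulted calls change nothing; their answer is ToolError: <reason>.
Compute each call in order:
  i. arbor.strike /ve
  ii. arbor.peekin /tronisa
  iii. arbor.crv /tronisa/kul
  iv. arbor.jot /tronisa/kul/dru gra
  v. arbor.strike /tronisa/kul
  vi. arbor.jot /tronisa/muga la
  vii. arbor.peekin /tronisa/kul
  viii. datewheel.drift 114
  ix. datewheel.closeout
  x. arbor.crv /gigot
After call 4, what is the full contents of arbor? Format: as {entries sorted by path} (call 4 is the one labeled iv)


> arbor.strike p→/ve
  ok
> arbor.peekin p→/tronisa
  []
> arbor.crv p→/tronisa/kul
  ok
> arbor.jot p→/tronisa/kul/dru c→gra
  created
> arbor.strike p→/tronisa/kul
  ToolError: not empty
> arbor.jot p→/tronisa/muga c→la
  created
> arbor.peekin p→/tronisa/kul
  [dru]
> datewheel.drift n→114
  2243-08-03
> datewheel.closeout
  2243-08-31
> arbor.crv p→/gigot
  ok

Answer: {prat=nox, tronisa/, tronisa/kul/, tronisa/kul/dru=gra}


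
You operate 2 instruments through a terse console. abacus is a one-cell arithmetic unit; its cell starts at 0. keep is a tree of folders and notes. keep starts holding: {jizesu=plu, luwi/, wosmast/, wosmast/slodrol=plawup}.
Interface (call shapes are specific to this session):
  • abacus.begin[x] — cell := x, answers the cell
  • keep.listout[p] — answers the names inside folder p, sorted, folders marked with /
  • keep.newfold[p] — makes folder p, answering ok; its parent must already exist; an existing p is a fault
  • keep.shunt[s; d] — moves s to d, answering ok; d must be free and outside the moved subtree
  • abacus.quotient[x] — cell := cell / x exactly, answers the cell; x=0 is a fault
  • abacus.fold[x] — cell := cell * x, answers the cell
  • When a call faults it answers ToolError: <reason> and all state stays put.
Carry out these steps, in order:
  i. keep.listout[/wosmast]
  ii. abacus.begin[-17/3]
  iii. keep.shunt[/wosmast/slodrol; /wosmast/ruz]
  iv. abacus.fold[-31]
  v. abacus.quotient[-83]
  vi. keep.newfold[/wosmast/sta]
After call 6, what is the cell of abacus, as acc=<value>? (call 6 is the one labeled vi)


Step: keep.listout[p: /wosmast]
Result: [slodrol]
Step: abacus.begin[x: -17/3]
Result: -17/3
Step: keep.shunt[s: /wosmast/slodrol; d: /wosmast/ruz]
Result: ok
Step: abacus.fold[x: -31]
Result: 527/3
Step: abacus.quotient[x: -83]
Result: -527/249
Step: keep.newfold[p: /wosmast/sta]
Result: ok

Answer: acc=-527/249


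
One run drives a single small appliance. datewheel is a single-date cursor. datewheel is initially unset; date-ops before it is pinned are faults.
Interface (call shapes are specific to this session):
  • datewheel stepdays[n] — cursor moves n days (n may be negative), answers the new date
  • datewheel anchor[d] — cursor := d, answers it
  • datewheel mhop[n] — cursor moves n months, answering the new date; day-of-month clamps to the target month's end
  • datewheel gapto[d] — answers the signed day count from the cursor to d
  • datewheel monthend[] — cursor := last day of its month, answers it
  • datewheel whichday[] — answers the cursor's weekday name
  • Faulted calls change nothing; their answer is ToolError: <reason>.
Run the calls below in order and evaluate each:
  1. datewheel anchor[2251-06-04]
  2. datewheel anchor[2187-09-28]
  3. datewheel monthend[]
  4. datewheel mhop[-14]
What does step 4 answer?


Answer: 2186-07-30

Derivation:
-> datewheel anchor(d: 2251-06-04)
<- 2251-06-04
-> datewheel anchor(d: 2187-09-28)
<- 2187-09-28
-> datewheel monthend()
<- 2187-09-30
-> datewheel mhop(n: -14)
<- 2186-07-30


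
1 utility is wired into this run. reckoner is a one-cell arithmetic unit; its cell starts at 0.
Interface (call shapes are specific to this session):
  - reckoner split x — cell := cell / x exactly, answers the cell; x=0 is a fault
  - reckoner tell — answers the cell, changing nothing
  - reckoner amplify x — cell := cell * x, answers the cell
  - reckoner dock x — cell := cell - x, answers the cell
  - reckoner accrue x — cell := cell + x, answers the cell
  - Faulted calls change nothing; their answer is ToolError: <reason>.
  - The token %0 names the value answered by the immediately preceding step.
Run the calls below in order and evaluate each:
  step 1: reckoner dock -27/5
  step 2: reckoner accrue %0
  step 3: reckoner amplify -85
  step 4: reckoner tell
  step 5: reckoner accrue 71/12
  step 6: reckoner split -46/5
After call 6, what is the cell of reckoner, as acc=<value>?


Answer: acc=54725/552

Derivation:
>>> reckoner dock x: -27/5
:: 27/5
>>> reckoner accrue x: %0
:: 54/5
>>> reckoner amplify x: -85
:: -918
>>> reckoner tell
:: -918
>>> reckoner accrue x: 71/12
:: -10945/12
>>> reckoner split x: -46/5
:: 54725/552


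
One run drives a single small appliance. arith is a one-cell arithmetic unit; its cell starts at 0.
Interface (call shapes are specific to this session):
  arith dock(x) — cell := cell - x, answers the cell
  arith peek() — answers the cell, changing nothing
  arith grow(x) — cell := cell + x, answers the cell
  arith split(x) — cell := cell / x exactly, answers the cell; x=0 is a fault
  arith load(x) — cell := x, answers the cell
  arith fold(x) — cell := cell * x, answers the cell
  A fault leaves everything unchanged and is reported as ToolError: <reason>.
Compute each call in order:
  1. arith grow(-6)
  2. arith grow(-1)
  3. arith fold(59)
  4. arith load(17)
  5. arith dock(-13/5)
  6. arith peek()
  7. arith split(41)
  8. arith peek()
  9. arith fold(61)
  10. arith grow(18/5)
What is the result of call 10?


% arith grow x='-6'
= -6
% arith grow x='-1'
= -7
% arith fold x='59'
= -413
% arith load x='17'
= 17
% arith dock x='-13/5'
= 98/5
% arith peek
= 98/5
% arith split x='41'
= 98/205
% arith peek
= 98/205
% arith fold x='61'
= 5978/205
% arith grow x='18/5'
= 6716/205

Answer: 6716/205


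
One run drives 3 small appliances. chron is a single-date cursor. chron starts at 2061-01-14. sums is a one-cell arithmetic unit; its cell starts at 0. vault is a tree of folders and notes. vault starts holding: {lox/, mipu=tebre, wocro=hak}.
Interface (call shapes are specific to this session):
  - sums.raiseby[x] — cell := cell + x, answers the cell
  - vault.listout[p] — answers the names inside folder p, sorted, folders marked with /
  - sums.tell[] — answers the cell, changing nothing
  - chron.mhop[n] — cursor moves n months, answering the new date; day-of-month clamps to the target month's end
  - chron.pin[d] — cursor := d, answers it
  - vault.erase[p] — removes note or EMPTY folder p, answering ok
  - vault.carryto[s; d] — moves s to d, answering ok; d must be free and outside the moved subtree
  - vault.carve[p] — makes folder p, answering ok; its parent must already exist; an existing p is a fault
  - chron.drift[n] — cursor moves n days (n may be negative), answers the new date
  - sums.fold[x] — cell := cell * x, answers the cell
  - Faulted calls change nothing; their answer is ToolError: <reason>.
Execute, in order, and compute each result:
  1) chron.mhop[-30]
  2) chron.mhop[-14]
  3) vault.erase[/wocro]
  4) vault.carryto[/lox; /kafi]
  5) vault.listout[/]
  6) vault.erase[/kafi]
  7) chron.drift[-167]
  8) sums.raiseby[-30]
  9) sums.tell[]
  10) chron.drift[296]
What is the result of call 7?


Answer: 2056-11-28

Derivation:
% chron.mhop(-30) == 2058-07-14
% chron.mhop(-14) == 2057-05-14
% vault.erase(/wocro) == ok
% vault.carryto(/lox, /kafi) == ok
% vault.listout(/) == [kafi/, mipu]
% vault.erase(/kafi) == ok
% chron.drift(-167) == 2056-11-28
% sums.raiseby(-30) == -30
% sums.tell() == -30
% chron.drift(296) == 2057-09-20


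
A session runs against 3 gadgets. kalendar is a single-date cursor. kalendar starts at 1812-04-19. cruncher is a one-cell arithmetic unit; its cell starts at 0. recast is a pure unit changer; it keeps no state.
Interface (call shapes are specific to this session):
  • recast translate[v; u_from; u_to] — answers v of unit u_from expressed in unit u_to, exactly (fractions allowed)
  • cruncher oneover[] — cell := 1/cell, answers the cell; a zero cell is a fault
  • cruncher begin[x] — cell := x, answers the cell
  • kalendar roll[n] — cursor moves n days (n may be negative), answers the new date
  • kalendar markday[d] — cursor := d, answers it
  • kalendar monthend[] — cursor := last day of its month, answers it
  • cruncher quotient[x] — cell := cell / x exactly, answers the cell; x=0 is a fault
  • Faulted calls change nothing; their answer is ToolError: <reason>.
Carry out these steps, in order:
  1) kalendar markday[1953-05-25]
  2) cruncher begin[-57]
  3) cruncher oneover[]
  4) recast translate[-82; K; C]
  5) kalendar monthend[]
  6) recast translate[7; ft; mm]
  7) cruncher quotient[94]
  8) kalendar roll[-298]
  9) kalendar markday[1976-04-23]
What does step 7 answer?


Do: kalendar markday[d=1953-05-25]
See: 1953-05-25
Do: cruncher begin[x=-57]
See: -57
Do: cruncher oneover[]
See: -1/57
Do: recast translate[v=-82; u_from=K; u_to=C]
See: -7103/20
Do: kalendar monthend[]
See: 1953-05-31
Do: recast translate[v=7; u_from=ft; u_to=mm]
See: 10668/5
Do: cruncher quotient[x=94]
See: -1/5358
Do: kalendar roll[n=-298]
See: 1952-08-06
Do: kalendar markday[d=1976-04-23]
See: 1976-04-23

Answer: -1/5358


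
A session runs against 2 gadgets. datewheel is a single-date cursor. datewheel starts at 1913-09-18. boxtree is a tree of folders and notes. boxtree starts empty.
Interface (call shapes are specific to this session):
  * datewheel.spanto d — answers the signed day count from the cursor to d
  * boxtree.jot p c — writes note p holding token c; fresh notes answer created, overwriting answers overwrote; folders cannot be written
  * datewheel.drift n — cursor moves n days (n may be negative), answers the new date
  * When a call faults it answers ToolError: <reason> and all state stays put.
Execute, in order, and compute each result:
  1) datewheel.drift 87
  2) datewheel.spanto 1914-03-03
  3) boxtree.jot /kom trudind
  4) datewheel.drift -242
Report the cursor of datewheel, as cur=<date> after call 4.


>> drift(n='87')
<< 1913-12-14
>> spanto(d='1914-03-03')
<< 79
>> jot(p='/kom', c='trudind')
<< created
>> drift(n='-242')
<< 1913-04-16

Answer: cur=1913-04-16


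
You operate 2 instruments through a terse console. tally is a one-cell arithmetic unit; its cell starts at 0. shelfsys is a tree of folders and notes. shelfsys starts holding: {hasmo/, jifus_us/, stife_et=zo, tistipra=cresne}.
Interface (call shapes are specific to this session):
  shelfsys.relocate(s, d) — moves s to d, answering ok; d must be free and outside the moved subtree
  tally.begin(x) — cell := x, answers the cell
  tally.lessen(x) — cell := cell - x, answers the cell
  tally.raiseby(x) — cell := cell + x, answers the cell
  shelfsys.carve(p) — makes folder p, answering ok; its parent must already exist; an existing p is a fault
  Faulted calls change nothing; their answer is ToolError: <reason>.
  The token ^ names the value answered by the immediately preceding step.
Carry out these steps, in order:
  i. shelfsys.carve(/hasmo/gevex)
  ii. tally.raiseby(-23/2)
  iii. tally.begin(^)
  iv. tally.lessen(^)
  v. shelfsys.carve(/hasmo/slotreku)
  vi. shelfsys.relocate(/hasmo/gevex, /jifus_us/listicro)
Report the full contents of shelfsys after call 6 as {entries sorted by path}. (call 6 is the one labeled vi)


[in] shelfsys.carve p→/hasmo/gevex
[out] ok
[in] tally.raiseby x→-23/2
[out] -23/2
[in] tally.begin x→^
[out] -23/2
[in] tally.lessen x→^
[out] 0
[in] shelfsys.carve p→/hasmo/slotreku
[out] ok
[in] shelfsys.relocate s→/hasmo/gevex d→/jifus_us/listicro
[out] ok

Answer: {hasmo/, hasmo/slotreku/, jifus_us/, jifus_us/listicro/, stife_et=zo, tistipra=cresne}


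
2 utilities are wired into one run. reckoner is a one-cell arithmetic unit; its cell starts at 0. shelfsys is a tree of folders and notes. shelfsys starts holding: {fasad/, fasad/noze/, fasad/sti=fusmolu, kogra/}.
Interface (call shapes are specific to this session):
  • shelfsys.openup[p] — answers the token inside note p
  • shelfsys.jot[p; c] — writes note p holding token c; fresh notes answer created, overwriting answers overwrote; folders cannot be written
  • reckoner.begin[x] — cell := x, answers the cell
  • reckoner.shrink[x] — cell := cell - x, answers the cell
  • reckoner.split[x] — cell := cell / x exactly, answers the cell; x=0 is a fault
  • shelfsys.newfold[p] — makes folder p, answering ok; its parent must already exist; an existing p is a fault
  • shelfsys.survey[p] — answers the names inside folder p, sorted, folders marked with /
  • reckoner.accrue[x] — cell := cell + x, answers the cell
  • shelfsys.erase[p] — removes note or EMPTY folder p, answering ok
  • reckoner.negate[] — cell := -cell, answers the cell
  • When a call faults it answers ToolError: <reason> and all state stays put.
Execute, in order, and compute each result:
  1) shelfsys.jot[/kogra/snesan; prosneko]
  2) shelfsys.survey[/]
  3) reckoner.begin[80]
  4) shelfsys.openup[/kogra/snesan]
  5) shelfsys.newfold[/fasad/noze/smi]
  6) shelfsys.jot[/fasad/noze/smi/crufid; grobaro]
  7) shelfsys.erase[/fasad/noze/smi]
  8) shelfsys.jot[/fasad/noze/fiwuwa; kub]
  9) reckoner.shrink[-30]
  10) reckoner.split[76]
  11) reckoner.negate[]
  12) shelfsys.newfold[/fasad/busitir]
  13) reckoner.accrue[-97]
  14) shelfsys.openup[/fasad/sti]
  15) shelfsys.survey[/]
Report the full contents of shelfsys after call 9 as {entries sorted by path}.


I try jot on p: /kogra/snesan, c: prosneko, → created.
I call survey on p: /, giving [fasad/, kogra/].
I call begin on x: 80, and get 80.
Then openup on p: /kogra/snesan, — result: prosneko.
Next I call newfold on p: /fasad/noze/smi, → ok.
I try jot on p: /fasad/noze/smi/crufid, c: grobaro, giving created.
Using erase on p: /fasad/noze/smi, which returns ToolError: not empty.
I use jot on p: /fasad/noze/fiwuwa, c: kub, and see created.
I invoke shrink on x: -30, and get 110.
I invoke split on x: 76, yielding 55/38.
I invoke negate(): -55/38.
I invoke newfold on p: /fasad/busitir, and see ok.
Using accrue on x: -97, and get -3741/38.
I run openup on p: /fasad/sti: fusmolu.
I call survey on p: /, and get [fasad/, kogra/].

Answer: {fasad/, fasad/noze/, fasad/noze/fiwuwa=kub, fasad/noze/smi/, fasad/noze/smi/crufid=grobaro, fasad/sti=fusmolu, kogra/, kogra/snesan=prosneko}


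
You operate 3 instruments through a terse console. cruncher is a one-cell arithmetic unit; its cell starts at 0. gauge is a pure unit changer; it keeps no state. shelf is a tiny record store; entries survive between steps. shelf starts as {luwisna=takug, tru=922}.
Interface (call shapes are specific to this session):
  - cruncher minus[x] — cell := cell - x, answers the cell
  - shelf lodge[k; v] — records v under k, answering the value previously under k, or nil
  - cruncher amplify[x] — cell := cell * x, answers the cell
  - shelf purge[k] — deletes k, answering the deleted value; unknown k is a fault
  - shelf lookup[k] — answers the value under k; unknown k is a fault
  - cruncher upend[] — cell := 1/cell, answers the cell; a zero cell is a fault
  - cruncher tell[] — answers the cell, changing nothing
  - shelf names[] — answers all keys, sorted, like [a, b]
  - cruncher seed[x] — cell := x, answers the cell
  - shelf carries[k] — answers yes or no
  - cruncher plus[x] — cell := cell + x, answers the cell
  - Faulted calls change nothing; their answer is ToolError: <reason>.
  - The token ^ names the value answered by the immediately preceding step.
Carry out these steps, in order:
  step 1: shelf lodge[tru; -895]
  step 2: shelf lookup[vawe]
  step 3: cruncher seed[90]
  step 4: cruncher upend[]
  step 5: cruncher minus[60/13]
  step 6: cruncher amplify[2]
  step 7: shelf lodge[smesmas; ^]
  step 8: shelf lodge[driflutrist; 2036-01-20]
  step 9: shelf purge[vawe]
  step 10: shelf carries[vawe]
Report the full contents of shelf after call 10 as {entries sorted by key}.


==> shelf lodge(k: tru, v: -895)
<== 922
==> shelf lookup(k: vawe)
<== ToolError: no such key vawe
==> cruncher seed(x: 90)
<== 90
==> cruncher upend()
<== 1/90
==> cruncher minus(x: 60/13)
<== -5387/1170
==> cruncher amplify(x: 2)
<== -5387/585
==> shelf lodge(k: smesmas, v: ^)
<== nil
==> shelf lodge(k: driflutrist, v: 2036-01-20)
<== nil
==> shelf purge(k: vawe)
<== ToolError: no such key vawe
==> shelf carries(k: vawe)
<== no

Answer: {driflutrist=2036-01-20, luwisna=takug, smesmas=-5387/585, tru=-895}


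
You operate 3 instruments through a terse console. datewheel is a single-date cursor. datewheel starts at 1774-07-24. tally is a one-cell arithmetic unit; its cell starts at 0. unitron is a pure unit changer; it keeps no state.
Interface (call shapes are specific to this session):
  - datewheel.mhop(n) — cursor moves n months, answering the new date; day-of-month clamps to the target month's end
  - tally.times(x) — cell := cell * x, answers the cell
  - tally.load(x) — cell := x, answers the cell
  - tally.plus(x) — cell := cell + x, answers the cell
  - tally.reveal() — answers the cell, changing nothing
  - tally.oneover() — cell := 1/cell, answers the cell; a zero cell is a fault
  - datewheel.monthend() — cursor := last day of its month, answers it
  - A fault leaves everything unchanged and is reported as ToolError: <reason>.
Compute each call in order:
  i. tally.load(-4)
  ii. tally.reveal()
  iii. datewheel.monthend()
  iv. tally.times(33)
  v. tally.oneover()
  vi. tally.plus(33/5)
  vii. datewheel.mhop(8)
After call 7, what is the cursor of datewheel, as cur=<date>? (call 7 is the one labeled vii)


Answer: cur=1775-03-31

Derivation:
Act: tally.load[x→-4]
Obs: -4
Act: tally.reveal[]
Obs: -4
Act: datewheel.monthend[]
Obs: 1774-07-31
Act: tally.times[x→33]
Obs: -132
Act: tally.oneover[]
Obs: -1/132
Act: tally.plus[x→33/5]
Obs: 4351/660
Act: datewheel.mhop[n→8]
Obs: 1775-03-31


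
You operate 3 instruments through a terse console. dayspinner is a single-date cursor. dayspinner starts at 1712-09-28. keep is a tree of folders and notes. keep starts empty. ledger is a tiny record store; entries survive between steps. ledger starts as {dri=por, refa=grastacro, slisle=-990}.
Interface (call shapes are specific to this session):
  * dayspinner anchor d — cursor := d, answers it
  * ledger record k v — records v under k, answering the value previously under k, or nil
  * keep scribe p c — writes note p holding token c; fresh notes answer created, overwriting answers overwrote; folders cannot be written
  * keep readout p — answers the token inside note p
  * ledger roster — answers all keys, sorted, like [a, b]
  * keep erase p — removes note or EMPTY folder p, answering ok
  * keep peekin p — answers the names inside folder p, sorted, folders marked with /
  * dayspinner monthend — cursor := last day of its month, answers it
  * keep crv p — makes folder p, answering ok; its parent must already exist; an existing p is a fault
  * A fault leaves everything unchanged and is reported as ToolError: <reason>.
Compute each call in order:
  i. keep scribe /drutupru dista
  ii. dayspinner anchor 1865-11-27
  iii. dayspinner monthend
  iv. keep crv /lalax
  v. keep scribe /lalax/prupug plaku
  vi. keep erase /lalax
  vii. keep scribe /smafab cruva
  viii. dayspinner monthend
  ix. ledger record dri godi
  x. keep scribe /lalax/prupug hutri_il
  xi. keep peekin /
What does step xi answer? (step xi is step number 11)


Invoking keep scribe using /drutupru, dista: created.
I call dayspinner anchor using 1865-11-27, — result: 1865-11-27.
I call dayspinner monthend(), — result: 1865-11-30.
Invoking keep crv using /lalax: ok.
I run keep scribe using /lalax/prupug, plaku, yielding created.
Next I call keep erase using /lalax, and observe ToolError: not empty.
Using keep scribe using /smafab, cruva, and get created.
Now I run dayspinner monthend(): 1865-11-30.
Next I call ledger record using dri, godi, and see por.
I call keep scribe using /lalax/prupug, hutri_il: overwrote.
Next I call keep peekin using /: [drutupru, lalax/, smafab].

Answer: [drutupru, lalax/, smafab]


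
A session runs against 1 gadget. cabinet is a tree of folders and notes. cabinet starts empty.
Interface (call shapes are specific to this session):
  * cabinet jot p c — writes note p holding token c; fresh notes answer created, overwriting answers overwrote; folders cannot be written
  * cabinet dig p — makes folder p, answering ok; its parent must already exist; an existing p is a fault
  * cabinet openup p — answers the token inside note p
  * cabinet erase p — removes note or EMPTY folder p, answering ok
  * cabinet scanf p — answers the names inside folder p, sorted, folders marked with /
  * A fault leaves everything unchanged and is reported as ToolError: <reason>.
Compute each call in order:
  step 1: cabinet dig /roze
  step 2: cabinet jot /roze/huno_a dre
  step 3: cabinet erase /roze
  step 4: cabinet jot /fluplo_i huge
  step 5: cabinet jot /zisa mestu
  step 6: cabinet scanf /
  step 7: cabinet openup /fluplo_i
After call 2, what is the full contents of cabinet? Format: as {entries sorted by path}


Answer: {roze/, roze/huno_a=dre}

Derivation:
~$ cabinet dig /roze
= ok
~$ cabinet jot /roze/huno_a dre
= created
~$ cabinet erase /roze
= ToolError: not empty
~$ cabinet jot /fluplo_i huge
= created
~$ cabinet jot /zisa mestu
= created
~$ cabinet scanf /
= [fluplo_i, roze/, zisa]
~$ cabinet openup /fluplo_i
= huge


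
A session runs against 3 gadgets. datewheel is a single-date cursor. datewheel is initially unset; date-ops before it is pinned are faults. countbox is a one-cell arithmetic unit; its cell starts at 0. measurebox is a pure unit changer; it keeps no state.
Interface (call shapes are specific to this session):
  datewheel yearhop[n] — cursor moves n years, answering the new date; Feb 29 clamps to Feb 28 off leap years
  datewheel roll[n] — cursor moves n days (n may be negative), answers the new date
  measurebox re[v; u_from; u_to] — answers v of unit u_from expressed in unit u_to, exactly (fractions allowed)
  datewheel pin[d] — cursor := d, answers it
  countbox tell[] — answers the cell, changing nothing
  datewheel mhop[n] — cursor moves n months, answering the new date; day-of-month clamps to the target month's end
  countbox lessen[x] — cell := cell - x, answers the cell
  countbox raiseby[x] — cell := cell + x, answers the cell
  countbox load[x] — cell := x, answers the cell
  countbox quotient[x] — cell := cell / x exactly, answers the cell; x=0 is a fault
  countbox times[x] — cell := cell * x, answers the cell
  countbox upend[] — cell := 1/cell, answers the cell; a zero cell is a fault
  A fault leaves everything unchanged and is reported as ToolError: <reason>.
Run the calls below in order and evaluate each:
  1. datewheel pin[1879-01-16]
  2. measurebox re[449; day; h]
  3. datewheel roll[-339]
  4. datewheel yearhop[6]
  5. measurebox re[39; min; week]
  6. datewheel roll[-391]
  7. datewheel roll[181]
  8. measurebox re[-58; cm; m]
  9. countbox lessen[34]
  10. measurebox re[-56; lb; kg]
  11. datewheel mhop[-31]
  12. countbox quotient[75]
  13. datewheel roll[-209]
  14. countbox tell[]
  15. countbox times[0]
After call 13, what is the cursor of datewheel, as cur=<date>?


Answer: cur=1880-05-21

Derivation:
Act: datewheel pin[1879-01-16]
Obs: 1879-01-16
Act: measurebox re[449; day; h]
Obs: 10776
Act: datewheel roll[-339]
Obs: 1878-02-11
Act: datewheel yearhop[6]
Obs: 1884-02-11
Act: measurebox re[39; min; week]
Obs: 13/3360
Act: datewheel roll[-391]
Obs: 1883-01-16
Act: datewheel roll[181]
Obs: 1883-07-16
Act: measurebox re[-58; cm; m]
Obs: -29/50
Act: countbox lessen[34]
Obs: -34
Act: measurebox re[-56; lb; kg]
Obs: -317514659/12500000
Act: datewheel mhop[-31]
Obs: 1880-12-16
Act: countbox quotient[75]
Obs: -34/75
Act: datewheel roll[-209]
Obs: 1880-05-21
Act: countbox tell[]
Obs: -34/75
Act: countbox times[0]
Obs: 0


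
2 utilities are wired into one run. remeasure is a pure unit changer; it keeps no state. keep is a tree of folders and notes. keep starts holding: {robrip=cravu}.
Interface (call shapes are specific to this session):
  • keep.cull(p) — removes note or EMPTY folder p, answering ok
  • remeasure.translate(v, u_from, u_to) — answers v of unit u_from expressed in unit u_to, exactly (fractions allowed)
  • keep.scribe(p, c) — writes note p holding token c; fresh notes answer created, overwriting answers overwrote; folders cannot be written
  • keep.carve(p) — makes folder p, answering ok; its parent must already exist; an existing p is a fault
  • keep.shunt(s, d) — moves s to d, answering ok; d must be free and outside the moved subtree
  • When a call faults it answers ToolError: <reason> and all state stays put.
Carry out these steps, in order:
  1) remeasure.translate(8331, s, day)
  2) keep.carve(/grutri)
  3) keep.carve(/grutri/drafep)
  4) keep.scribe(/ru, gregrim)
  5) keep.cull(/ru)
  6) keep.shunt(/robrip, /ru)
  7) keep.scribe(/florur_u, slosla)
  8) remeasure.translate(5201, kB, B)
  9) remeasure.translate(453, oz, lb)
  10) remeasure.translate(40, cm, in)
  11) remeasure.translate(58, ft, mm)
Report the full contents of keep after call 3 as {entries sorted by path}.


Answer: {grutri/, grutri/drafep/, robrip=cravu}

Derivation:
% remeasure.translate v='8331' u_from='s' u_to='day'
  2777/28800
% keep.carve p='/grutri'
  ok
% keep.carve p='/grutri/drafep'
  ok
% keep.scribe p='/ru' c='gregrim'
  created
% keep.cull p='/ru'
  ok
% keep.shunt s='/robrip' d='/ru'
  ok
% keep.scribe p='/florur_u' c='slosla'
  created
% remeasure.translate v='5201' u_from='kB' u_to='B'
  5201000
% remeasure.translate v='453' u_from='oz' u_to='lb'
  453/16
% remeasure.translate v='40' u_from='cm' u_to='in'
  2000/127
% remeasure.translate v='58' u_from='ft' u_to='mm'
  88392/5


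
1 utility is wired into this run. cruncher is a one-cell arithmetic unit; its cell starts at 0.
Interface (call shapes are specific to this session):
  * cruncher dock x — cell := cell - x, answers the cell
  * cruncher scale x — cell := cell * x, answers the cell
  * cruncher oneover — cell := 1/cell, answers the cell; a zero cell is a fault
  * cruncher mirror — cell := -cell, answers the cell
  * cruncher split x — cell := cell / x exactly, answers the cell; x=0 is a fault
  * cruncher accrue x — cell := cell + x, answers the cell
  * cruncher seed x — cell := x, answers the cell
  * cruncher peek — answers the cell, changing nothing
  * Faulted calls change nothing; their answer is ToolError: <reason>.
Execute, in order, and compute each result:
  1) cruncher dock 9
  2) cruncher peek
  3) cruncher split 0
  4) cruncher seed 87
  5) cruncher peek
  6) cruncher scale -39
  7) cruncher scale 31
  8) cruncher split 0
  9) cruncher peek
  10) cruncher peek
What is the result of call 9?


Answer: -105183

Derivation:
Using cruncher dock using 9, and observe -9.
I try cruncher peek, and see -9.
Next I call cruncher split using 0, and see ToolError: division by zero.
I run cruncher seed using 87, → 87.
Now I run cruncher peek(): 87.
Then cruncher scale using -39, yielding -3393.
I run cruncher scale using 31, → -105183.
I try cruncher split using 0, and see ToolError: division by zero.
I invoke cruncher peek, → -105183.
Using cruncher peek(), which returns -105183.


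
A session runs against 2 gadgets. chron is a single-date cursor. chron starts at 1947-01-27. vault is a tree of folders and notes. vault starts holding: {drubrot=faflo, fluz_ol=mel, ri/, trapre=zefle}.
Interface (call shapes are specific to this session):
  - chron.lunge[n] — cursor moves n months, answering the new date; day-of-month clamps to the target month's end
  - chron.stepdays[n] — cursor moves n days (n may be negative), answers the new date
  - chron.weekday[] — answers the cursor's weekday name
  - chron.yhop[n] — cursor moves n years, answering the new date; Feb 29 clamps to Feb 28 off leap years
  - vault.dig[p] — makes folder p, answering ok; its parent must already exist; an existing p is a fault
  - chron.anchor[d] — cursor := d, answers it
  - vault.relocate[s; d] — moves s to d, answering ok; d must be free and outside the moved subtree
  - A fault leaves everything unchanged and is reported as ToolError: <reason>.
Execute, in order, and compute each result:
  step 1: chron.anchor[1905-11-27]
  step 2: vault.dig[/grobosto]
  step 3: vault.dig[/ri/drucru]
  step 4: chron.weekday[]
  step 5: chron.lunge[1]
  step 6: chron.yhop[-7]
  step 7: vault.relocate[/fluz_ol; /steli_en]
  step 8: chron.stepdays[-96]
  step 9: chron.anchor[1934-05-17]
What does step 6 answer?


Using chron.anchor(d→1905-11-27), and observe 1905-11-27.
Now I run vault.dig(p→/grobosto), yielding ok.
Now I run vault.dig(p→/ri/drucru): ok.
I use chron.weekday(), and observe Monday.
Then chron.lunge(n→1): 1905-12-27.
I try chron.yhop(n→-7), — result: 1898-12-27.
Now I run vault.relocate(s→/fluz_ol, d→/steli_en), which returns ok.
I use chron.stepdays(n→-96), — result: 1898-09-22.
Then chron.anchor(d→1934-05-17), which returns 1934-05-17.

Answer: 1898-12-27


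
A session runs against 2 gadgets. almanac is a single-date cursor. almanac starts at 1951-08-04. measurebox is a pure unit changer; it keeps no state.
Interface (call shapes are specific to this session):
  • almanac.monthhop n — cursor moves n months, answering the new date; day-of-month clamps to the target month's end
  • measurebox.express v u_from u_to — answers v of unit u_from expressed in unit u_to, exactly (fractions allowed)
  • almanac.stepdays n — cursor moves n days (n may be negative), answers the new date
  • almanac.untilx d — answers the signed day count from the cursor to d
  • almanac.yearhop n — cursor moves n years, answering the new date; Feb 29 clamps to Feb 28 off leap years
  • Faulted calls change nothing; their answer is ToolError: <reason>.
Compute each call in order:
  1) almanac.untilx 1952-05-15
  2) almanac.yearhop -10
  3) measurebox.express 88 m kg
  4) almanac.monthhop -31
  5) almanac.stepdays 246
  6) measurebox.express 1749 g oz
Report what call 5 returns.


;; 1. untilx(d: 1952-05-15) ~> 285
;; 2. yearhop(n: -10) ~> 1941-08-04
;; 3. express(v: 88, u_from: m, u_to: kg) ~> ToolError: incompatible units
;; 4. monthhop(n: -31) ~> 1939-01-04
;; 5. stepdays(n: 246) ~> 1939-09-07
;; 6. express(v: 1749, u_from: g, u_to: oz) ~> 254400000/4123567

Answer: 1939-09-07


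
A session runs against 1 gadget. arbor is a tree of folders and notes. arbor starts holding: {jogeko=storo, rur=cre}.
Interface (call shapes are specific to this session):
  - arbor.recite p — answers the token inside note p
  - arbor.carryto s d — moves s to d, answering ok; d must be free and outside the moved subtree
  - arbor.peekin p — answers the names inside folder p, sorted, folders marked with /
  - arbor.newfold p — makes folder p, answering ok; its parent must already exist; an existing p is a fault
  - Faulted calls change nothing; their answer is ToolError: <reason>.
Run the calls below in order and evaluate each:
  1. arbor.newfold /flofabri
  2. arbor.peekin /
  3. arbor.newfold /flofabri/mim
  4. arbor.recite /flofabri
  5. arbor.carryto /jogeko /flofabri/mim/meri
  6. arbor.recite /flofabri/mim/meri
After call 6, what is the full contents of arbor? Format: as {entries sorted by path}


;; arbor.newfold(p=/flofabri) == ok
;; arbor.peekin(p=/) == [flofabri/, jogeko, rur]
;; arbor.newfold(p=/flofabri/mim) == ok
;; arbor.recite(p=/flofabri) == ToolError: is a directory
;; arbor.carryto(s=/jogeko, d=/flofabri/mim/meri) == ok
;; arbor.recite(p=/flofabri/mim/meri) == storo

Answer: {flofabri/, flofabri/mim/, flofabri/mim/meri=storo, rur=cre}


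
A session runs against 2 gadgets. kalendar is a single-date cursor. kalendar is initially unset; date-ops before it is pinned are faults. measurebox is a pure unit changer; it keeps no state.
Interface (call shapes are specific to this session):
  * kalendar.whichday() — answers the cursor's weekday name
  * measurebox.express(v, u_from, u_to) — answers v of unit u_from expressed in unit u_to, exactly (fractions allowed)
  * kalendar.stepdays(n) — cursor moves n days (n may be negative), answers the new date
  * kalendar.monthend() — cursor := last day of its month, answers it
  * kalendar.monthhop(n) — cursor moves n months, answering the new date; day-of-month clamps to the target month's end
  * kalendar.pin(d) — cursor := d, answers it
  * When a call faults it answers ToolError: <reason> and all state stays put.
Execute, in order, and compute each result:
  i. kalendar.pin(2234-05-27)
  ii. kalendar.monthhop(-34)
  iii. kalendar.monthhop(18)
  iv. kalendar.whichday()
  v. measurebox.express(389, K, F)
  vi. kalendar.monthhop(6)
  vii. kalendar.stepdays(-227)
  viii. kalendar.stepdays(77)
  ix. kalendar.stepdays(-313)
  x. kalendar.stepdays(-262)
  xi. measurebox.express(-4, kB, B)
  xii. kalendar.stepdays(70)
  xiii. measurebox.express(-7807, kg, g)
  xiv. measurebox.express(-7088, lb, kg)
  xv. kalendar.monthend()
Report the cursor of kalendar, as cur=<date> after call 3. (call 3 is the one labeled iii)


Answer: cur=2233-01-27

Derivation:
·→ kalendar.pin(2234-05-27)
·← 2234-05-27
·→ kalendar.monthhop(-34)
·← 2231-07-27
·→ kalendar.monthhop(18)
·← 2233-01-27
·→ kalendar.whichday()
·← Sunday
·→ measurebox.express(389, K, F)
·← 24053/100
·→ kalendar.monthhop(6)
·← 2233-07-27
·→ kalendar.stepdays(-227)
·← 2232-12-12
·→ kalendar.stepdays(77)
·← 2233-02-27
·→ kalendar.stepdays(-313)
·← 2232-04-20
·→ kalendar.stepdays(-262)
·← 2231-08-02
·→ measurebox.express(-4, kB, B)
·← -4000
·→ kalendar.stepdays(70)
·← 2231-10-11
·→ measurebox.express(-7807, kg, g)
·← -7807000
·→ measurebox.express(-7088, lb, kg)
·← -20094141991/6250000
·→ kalendar.monthend()
·← 2231-10-31


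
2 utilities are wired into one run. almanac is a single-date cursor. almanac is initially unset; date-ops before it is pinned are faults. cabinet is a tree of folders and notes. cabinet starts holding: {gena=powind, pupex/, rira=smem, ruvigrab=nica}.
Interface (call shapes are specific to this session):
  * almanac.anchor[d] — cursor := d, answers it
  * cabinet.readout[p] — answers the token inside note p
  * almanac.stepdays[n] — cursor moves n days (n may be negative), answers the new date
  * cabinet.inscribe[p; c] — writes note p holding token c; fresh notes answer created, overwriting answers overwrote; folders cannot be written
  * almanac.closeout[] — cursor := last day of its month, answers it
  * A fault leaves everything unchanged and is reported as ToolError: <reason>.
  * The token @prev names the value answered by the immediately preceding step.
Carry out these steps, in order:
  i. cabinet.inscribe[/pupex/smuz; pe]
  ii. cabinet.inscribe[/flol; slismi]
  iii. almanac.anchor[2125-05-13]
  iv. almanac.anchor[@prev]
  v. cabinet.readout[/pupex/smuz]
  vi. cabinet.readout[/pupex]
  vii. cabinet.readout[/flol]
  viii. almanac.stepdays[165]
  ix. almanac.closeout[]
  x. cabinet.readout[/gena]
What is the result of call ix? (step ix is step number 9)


Step: cabinet.inscribe[p=/pupex/smuz; c=pe]
Result: created
Step: cabinet.inscribe[p=/flol; c=slismi]
Result: created
Step: almanac.anchor[d=2125-05-13]
Result: 2125-05-13
Step: almanac.anchor[d=@prev]
Result: 2125-05-13
Step: cabinet.readout[p=/pupex/smuz]
Result: pe
Step: cabinet.readout[p=/pupex]
Result: ToolError: is a directory
Step: cabinet.readout[p=/flol]
Result: slismi
Step: almanac.stepdays[n=165]
Result: 2125-10-25
Step: almanac.closeout[]
Result: 2125-10-31
Step: cabinet.readout[p=/gena]
Result: powind

Answer: 2125-10-31
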